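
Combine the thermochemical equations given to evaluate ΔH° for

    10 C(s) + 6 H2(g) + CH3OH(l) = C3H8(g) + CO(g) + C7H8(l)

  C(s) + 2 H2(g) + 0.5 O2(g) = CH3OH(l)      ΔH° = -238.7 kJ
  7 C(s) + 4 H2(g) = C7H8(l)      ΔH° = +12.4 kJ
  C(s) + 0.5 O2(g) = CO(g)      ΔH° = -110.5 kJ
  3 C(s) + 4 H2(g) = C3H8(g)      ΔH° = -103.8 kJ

equation 1 reversed: +238.7 kJ
equation 2 as written: +12.4 kJ
equation 3 as written: -110.5 kJ
equation 4 as written: -103.8 kJ
By Hess's law, ΔH° = (-1)·(-238.7) + (1)·(+12.4) + (1)·(-110.5) + (1)·(-103.8) = 36.8 kJ

ΔH° = 36.8 kJ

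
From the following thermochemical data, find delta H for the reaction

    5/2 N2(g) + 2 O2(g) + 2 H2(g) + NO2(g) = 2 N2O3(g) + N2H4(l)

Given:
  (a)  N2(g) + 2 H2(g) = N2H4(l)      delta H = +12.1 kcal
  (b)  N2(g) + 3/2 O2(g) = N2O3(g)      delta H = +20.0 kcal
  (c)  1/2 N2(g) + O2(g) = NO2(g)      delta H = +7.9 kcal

(a) as written: +12.1 kcal
(b) × 2: (2)·(+20.0) = +40.0 kcal
(c) reversed: -7.9 kcal
By Hess's law, delta H = (1)·(+12.1) + (2)·(+20.0) + (-1)·(+7.9) = 44.2 kcal

delta H = 44.2 kcal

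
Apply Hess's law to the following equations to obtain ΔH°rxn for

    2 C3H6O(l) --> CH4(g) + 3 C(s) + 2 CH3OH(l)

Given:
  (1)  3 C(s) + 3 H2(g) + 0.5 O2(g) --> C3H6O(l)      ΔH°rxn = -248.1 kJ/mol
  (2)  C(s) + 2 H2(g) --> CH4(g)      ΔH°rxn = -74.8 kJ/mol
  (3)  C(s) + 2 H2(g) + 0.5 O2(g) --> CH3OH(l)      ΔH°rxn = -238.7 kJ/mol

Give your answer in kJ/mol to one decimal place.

ΔH°rxn = -56.0 kJ/mol

(1) reversed and × 2 (C3H6O(l) must end up as a reactant; scale by 2 for the 2 C3H6O(l)): (-2)·(-248.1) = +496.2 kJ/mol
(2) as written (CH4(g) already on the product side): -74.8 kJ/mol
(3) × 2 (×2 to match 2 CH3OH(l) in the target): (2)·(-238.7) = -477.4 kJ/mol
ΔH°rxn = (+496.2) + (-74.8) + (-477.4) = -56.0 kJ/mol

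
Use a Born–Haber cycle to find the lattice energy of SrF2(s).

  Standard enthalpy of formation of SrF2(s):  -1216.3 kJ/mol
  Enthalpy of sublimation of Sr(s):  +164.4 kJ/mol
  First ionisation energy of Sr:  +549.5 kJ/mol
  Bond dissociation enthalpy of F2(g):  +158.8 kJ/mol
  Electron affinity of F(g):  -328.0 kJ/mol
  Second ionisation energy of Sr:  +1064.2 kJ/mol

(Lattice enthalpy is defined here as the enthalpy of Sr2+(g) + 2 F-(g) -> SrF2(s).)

U = -2497.2 kJ/mol

ΔHf° = 1·ΔHsub + 1·(ΣIE) + 1·D(F2) + 2·EA + U
-1216.3 = 1·(+164.4) + 1·(+1613.7) + 1·(+158.8) + 2·(-328.0) + U
U = -1216.3 − (+1280.9) = -2497.2 kJ/mol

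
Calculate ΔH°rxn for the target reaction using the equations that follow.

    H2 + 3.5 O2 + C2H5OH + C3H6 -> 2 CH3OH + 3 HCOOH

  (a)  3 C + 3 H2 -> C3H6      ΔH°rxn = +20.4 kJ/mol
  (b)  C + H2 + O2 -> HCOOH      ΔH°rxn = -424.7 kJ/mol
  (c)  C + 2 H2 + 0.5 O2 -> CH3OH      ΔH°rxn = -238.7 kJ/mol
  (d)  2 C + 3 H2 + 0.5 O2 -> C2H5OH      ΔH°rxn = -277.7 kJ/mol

ΔH°rxn = -1494.2 kJ/mol

(a) reversed: -20.4 kJ/mol
(b) × 3: (3)·(-424.7) = -1274.1 kJ/mol
(c) × 2: (2)·(-238.7) = -477.4 kJ/mol
(d) reversed: +277.7 kJ/mol
ΔH°rxn = (-20.4) + (-1274.1) + (-477.4) + (+277.7) = -1494.2 kJ/mol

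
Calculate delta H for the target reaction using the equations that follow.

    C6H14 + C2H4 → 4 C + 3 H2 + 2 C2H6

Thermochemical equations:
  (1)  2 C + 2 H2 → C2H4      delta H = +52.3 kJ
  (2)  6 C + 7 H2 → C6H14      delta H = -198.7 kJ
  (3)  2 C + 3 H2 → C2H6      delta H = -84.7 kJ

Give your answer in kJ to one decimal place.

delta H = -23.0 kJ

(1) reversed: -52.3 kJ
(2) reversed: +198.7 kJ
(3) × 2: (2)·(-84.7) = -169.4 kJ
By Hess's law, delta H = (-1)·(+52.3) + (-1)·(-198.7) + (2)·(-84.7) = -23.0 kJ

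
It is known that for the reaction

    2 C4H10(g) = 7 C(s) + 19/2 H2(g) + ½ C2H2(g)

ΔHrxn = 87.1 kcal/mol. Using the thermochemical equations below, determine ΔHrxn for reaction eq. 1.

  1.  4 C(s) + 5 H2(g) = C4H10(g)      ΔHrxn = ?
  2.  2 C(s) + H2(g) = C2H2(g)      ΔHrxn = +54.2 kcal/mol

eq. 1 reversed and × 2: contributes −2·x
eq. 2 × 1/2: (1/2)·(+54.2) = +27.1 kcal/mol
+87.1 = (+27.1) − 2·x
x = (+87.1 − (+27.1)) / (-2) = -30.0 kcal/mol

ΔHrxn = -30.0 kcal/mol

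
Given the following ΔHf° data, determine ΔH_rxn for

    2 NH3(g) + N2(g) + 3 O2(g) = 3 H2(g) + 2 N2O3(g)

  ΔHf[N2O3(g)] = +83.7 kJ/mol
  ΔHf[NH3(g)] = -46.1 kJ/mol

ΔH°rxn = Σ nΔHf°(products) − Σ nΔHf°(reactants).
Products: 3·(+0.0) + 2·(+83.7) = +167.4
Reactants: 2·(-46.1) + 1·(+0.0) + 3·(+0.0) = -92.2
ΔH_rxn = (+167.4) − (-92.2) = 259.6 kJ/mol

ΔH_rxn = 259.6 kJ/mol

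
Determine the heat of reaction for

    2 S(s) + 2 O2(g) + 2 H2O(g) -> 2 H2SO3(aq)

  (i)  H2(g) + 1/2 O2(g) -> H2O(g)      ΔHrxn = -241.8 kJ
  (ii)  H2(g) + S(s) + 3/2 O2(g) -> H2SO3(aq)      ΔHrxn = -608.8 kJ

ΔHrxn = -734.0 kJ

(i) reversed and × 2 (reverse to put H2O(g) on the reactant side; scale by 2 for the 2 H2O(g)): (-2)·(-241.8) = +483.6 kJ
(ii) × 2 (×2 to match 2 H2SO3(aq) in the target): (2)·(-608.8) = -1217.6 kJ
ΔHrxn = (+483.6) + (-1217.6) = -734.0 kJ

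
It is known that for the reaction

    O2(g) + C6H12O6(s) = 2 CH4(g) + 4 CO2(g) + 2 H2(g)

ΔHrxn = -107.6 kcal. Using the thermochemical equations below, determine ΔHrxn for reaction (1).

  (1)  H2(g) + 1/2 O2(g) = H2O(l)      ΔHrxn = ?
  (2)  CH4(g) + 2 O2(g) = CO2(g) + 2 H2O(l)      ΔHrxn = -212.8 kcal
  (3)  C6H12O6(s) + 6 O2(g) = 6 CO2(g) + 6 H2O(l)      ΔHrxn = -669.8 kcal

ΔHrxn = -68.3 kcal

(1) reversed and × 2: contributes −2·x
(2) reversed and × 2: (-2)·(-212.8) = +425.6 kcal
(3) as written: -669.8 kcal
-107.6 = (+425.6) + (-669.8) − 2·x
x = (-107.6 − (-244.2)) / (-2) = -68.3 kcal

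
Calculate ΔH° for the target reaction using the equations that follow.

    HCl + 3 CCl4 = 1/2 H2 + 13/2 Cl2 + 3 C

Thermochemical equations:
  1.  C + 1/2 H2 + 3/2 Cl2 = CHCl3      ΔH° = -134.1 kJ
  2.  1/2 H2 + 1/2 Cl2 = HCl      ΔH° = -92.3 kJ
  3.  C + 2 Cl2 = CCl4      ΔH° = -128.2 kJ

eq. 1: not needed.
eq. 2 reversed: +92.3 kJ
eq. 3 reversed and × 3: (-3)·(-128.2) = +384.6 kJ
By Hess's law, ΔH° = (+92.3) + (+384.6) = 476.9 kJ

ΔH° = 476.9 kJ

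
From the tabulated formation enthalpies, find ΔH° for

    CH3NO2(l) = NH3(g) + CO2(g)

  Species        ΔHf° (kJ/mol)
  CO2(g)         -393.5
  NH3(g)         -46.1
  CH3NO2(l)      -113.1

Products: 1·(-46.1) + 1·(-393.5) = -439.6
Reactants: 1·(-113.1) = -113.1
ΔH° = (-439.6) − (-113.1) = -326.5 kJ/mol

ΔH° = -326.5 kJ/mol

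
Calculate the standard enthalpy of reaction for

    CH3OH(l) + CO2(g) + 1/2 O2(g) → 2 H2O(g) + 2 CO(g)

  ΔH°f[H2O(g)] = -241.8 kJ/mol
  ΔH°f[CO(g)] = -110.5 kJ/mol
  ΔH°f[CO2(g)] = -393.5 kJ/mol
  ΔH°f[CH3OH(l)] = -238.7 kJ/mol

ΔH°rxn = -72.4 kJ/mol

Products: 2·(-241.8) + 2·(-110.5) = -704.6
Reactants: 1·(-238.7) + 1·(-393.5) + 1/2·(+0.0) = -632.2
ΔH°rxn = (-704.6) − (-632.2) = -72.4 kJ/mol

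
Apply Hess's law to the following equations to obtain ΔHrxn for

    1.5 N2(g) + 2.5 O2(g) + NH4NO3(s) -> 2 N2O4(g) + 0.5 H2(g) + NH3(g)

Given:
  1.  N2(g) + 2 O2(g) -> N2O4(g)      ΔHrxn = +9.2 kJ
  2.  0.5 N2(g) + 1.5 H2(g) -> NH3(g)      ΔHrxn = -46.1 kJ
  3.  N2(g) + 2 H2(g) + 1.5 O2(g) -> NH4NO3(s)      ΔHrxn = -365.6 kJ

ΔHrxn = 337.9 kJ

eq. 1 × 2 (scale by 2 for the 2 N2O4(g)): (2)·(+9.2) = +18.4 kJ
eq. 2 as written (NH3(g) already on the product side): -46.1 kJ
eq. 3 reversed (reverse to put NH4NO3(s) on the reactant side): +365.6 kJ
By Hess's law, ΔHrxn = (+18.4) + (-46.1) + (+365.6) = 337.9 kJ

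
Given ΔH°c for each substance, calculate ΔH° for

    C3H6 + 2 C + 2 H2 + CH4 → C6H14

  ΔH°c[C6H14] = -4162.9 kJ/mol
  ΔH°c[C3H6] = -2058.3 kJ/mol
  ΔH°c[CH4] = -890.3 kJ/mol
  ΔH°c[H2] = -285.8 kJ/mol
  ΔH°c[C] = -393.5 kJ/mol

ΔH° = -144.3 kJ/mol

With combustion enthalpies, reactants minus products:
= [1·(-2058.3) + 2·(-393.5) + 2·(-285.8) + 1·(-890.3)] − [1·(-4162.9)]
= -144.3 kJ/mol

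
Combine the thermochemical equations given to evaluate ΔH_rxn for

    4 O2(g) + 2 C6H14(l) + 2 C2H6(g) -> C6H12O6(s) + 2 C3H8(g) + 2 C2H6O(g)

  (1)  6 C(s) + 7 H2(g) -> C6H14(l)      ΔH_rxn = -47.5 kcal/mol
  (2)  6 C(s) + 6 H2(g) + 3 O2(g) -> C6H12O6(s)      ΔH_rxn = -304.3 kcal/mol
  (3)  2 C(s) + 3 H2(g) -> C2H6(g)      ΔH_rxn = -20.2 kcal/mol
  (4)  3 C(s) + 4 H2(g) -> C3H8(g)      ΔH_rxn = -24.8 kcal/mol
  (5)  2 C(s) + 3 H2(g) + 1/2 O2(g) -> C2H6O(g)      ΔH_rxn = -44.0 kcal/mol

(1) reversed and × 2: (-2)·(-47.5) = +95.0 kcal/mol
(2) as written: -304.3 kcal/mol
(3) reversed and × 2: (-2)·(-20.2) = +40.4 kcal/mol
(4) × 2: (2)·(-24.8) = -49.6 kcal/mol
(5) × 2: (2)·(-44.0) = -88.0 kcal/mol
Since enthalpy is a state function, ΔH_rxn = (-2)·(-47.5) + (1)·(-304.3) + (-2)·(-20.2) + (2)·(-24.8) + (2)·(-44.0) = -306.5 kcal/mol

ΔH_rxn = -306.5 kcal/mol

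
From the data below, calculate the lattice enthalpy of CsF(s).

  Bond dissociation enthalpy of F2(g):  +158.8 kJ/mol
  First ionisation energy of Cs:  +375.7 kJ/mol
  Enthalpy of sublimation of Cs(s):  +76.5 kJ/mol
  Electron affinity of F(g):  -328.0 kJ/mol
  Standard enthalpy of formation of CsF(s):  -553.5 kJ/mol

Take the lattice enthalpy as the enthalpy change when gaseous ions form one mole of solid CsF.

U = -757.1 kJ/mol

ΔHf° = 1·ΔHsub + 1·(ΣIE) + 1/2·D(F2) + 1·EA + U
-553.5 = 1·(+76.5) + 1·(+375.7) + 1/2·(+158.8) + 1·(-328.0) + U
U = -553.5 − (+203.6) = -757.1 kJ/mol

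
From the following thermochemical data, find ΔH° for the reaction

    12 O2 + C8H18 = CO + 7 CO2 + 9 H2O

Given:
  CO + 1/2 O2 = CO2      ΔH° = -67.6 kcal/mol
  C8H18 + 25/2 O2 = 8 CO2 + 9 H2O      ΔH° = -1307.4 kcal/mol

ΔH° = -1239.8 kcal/mol

equation 1 reversed (CO must end up as a product): +67.6 kcal/mol
equation 2 as written (C8H18 already on the reactant side): -1307.4 kcal/mol
ΔH° = (-1)·(-67.6) + (1)·(-1307.4) = -1239.8 kcal/mol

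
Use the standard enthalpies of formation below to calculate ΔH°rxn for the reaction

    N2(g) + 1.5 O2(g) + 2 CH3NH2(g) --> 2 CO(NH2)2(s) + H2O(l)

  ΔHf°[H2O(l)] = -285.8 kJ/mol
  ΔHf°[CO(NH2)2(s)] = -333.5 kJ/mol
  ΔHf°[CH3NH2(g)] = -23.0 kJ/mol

ΔH°rxn = Σ nΔHf°(products) − Σ nΔHf°(reactants).
Products: 2·(-333.5) + 1·(-285.8) = -952.8
Reactants: 1·(+0.0) + 3/2·(+0.0) + 2·(-23.0) = -46.0
ΔH°rxn = (-952.8) − (-46.0) = -906.8 kJ/mol

ΔH°rxn = -906.8 kJ/mol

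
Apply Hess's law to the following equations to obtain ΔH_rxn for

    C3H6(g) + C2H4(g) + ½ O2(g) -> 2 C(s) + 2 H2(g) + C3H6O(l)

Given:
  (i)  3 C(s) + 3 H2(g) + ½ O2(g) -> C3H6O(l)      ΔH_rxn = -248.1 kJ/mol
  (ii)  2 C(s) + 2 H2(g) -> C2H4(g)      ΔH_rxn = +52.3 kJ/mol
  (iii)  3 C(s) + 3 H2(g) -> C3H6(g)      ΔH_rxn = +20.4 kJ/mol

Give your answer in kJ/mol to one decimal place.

ΔH_rxn = -320.8 kJ/mol

(i) as written: -248.1 kJ/mol
(ii) reversed: -52.3 kJ/mol
(iii) reversed: -20.4 kJ/mol
Since enthalpy is a state function, ΔH_rxn = (-248.1) + (-52.3) + (-20.4) = -320.8 kJ/mol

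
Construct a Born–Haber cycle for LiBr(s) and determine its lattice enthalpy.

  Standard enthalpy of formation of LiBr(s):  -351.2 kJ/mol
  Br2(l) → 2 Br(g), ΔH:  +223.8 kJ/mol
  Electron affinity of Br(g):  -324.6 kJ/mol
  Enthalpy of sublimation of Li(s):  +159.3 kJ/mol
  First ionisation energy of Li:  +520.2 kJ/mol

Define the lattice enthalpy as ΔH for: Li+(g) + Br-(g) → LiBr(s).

ΔHf° = 1·ΔHsub + 1·(ΣIE) + 1/2·D(Br2) + 1·EA + U
-351.2 = 1·(+159.3) + 1·(+520.2) + 1/2·(+223.8) + 1·(-324.6) + U
U = -351.2 − (+466.8) = -818.0 kJ/mol

U = -818.0 kJ/mol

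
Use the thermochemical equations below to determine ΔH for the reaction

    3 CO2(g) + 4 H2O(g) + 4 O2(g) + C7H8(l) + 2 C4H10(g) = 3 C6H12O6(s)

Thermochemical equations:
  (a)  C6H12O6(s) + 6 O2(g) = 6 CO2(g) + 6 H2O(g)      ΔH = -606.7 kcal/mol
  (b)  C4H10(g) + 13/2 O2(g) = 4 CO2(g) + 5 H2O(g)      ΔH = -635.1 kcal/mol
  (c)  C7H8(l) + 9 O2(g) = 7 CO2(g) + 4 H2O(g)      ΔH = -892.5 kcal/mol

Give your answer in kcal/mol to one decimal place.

ΔH = -342.6 kcal/mol

(a) reversed and × 3: (-3)·(-606.7) = +1820.1 kcal/mol
(b) × 2: (2)·(-635.1) = -1270.2 kcal/mol
(c) as written: -892.5 kcal/mol
ΔH = (+1820.1) + (-1270.2) + (-892.5) = -342.6 kcal/mol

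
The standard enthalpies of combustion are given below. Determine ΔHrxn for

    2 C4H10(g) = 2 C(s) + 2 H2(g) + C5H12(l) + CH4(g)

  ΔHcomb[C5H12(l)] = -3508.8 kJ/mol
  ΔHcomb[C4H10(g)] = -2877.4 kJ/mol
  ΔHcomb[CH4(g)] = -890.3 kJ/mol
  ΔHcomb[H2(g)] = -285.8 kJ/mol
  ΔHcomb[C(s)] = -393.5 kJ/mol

ΔHrxn = 2.9 kJ/mol

Using ΔH = Σ nΔHc°(reactants) − Σ nΔHc°(products):
= [2·(-2877.4)] − [2·(-393.5) + 2·(-285.8) + 1·(-3508.8) + 1·(-890.3)]
= 2.9 kJ/mol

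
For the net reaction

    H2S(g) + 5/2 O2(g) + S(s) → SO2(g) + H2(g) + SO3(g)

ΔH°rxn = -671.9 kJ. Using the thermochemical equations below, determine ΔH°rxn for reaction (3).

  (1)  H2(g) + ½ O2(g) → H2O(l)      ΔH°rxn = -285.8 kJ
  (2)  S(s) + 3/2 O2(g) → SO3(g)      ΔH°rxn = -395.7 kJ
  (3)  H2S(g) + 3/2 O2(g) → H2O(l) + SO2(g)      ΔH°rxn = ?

ΔH°rxn = -562.0 kJ

(1) reversed: +285.8 kJ
(2) as written: -395.7 kJ
(3) as written: contributes x
-671.9 = (+285.8) + (-395.7) + x
x = (-671.9 − (-109.9)) / (1) = -562.0 kJ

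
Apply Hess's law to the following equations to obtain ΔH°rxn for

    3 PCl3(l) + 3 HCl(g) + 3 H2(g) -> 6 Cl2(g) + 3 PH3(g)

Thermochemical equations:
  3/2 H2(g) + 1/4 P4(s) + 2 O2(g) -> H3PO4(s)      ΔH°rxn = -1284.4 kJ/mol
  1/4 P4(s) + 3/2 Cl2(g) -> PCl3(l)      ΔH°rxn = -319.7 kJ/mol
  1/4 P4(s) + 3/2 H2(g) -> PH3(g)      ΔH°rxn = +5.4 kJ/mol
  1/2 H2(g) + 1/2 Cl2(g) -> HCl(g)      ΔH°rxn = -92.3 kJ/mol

equation 1: not needed (O2(g) appears nowhere else).
equation 2 reversed and × 3 (reverse to put PCl3(l) on the reactant side; ×3 to match 3 PCl3(l) in the target): (-3)·(-319.7) = +959.1 kJ/mol
equation 3 × 3 (scale by 3 for the 3 PH3(g)): (3)·(+5.4) = +16.2 kJ/mol
equation 4 reversed and × 3 (HCl(g) must end up as a reactant; scale by 3 for the 3 HCl(g)): (-3)·(-92.3) = +276.9 kJ/mol
Summing the manipulated equations, ΔH°rxn = (+959.1) + (+16.2) + (+276.9) = 1252.2 kJ/mol

ΔH°rxn = 1252.2 kJ/mol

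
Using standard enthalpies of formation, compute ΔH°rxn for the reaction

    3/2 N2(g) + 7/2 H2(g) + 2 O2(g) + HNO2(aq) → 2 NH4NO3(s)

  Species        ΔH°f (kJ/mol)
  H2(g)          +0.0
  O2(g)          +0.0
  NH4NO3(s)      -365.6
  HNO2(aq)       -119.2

ΔH°rxn = -612.0 kJ/mol

Products: 2·(-365.6) = -731.2
Reactants: 3/2·(+0.0) + 7/2·(+0.0) + 2·(+0.0) + 1·(-119.2) = -119.2
ΔH°rxn = (-731.2) − (-119.2) = -612.0 kJ/mol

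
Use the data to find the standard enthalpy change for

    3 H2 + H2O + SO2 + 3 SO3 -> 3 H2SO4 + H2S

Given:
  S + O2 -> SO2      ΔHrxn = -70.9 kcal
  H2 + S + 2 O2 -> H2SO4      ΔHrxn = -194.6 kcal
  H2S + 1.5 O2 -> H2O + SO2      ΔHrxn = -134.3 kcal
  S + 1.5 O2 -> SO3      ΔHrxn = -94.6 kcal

ΔHrxn = -165.7 kcal

equation 1: not needed.
equation 2 × 3 (×3 to match 3 H2SO4 in the target): (3)·(-194.6) = -583.8 kcal
equation 3 reversed (H2S must end up as a product): +134.3 kcal
equation 4 reversed and × 3 (SO3 must end up as a reactant; ×3 to match 3 SO3 in the target): (-3)·(-94.6) = +283.8 kcal
ΔHrxn = (3)·(-194.6) + (-1)·(-134.3) + (-3)·(-94.6) = -165.7 kcal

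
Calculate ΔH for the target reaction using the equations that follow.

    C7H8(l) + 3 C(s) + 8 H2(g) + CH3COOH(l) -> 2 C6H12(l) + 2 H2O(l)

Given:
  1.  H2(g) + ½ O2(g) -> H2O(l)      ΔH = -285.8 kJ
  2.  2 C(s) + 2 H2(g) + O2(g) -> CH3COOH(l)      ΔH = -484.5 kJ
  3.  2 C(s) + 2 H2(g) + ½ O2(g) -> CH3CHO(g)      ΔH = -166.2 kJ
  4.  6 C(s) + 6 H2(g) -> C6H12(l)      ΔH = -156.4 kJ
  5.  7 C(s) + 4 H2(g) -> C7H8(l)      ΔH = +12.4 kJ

eq. 1 × 2: (2)·(-285.8) = -571.6 kJ
eq. 2 reversed: +484.5 kJ
eq. 3: not needed.
eq. 4 × 2: (2)·(-156.4) = -312.8 kJ
eq. 5 reversed: -12.4 kJ
By Hess's law, ΔH = (-571.6) + (+484.5) + (-312.8) + (-12.4) = -412.3 kJ

ΔH = -412.3 kJ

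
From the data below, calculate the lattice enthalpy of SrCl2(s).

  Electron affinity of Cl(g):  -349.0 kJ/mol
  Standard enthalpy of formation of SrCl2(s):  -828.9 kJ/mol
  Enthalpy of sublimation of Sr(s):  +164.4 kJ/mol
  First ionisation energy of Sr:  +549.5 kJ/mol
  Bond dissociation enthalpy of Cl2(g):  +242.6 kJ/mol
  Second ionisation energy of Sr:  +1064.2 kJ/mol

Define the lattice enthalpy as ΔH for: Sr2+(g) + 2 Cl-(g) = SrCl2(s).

ΔHf° = 1·ΔHsub + 1·(ΣIE) + 1·D(Cl2) + 2·EA + U
-828.9 = 1·(+164.4) + 1·(+1613.7) + 1·(+242.6) + 2·(-349.0) + U
U = -828.9 − (+1322.7) = -2151.6 kJ/mol

U = -2151.6 kJ/mol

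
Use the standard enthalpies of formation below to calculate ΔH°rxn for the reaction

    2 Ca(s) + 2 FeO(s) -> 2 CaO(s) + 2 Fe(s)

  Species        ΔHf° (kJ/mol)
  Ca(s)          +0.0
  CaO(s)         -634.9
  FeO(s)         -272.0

Products: 2·(-634.9) + 2·(+0.0) = -1269.8
Reactants: 2·(+0.0) + 2·(-272.0) = -544.0
ΔH°rxn = (-1269.8) − (-544.0) = -725.8 kJ/mol

ΔH°rxn = -725.8 kJ/mol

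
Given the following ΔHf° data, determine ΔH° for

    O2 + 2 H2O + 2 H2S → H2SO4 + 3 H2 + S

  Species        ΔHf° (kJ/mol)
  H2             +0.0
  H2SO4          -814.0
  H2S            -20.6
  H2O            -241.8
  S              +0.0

ΔH° = -289.2 kJ/mol

ΔH°rxn = Σ nΔHf°(products) − Σ nΔHf°(reactants).
Products: 1·(-814.0) + 3·(+0.0) + 1·(+0.0) = -814.0
Reactants: 1·(+0.0) + 2·(-241.8) + 2·(-20.6) = -524.8
ΔH° = (-814.0) − (-524.8) = -289.2 kJ/mol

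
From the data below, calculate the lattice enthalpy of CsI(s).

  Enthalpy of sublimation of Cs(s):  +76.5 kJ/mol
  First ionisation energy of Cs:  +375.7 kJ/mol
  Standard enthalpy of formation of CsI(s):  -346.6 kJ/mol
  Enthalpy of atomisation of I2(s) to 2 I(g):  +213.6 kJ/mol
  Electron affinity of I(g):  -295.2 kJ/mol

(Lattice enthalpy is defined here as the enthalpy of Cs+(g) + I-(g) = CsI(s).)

ΔHf° = 1·ΔHsub + 1·(ΣIE) + 1/2·D(I2) + 1·EA + U
-346.6 = 1·(+76.5) + 1·(+375.7) + 1/2·(+213.6) + 1·(-295.2) + U
U = -346.6 − (+263.8) = -610.4 kJ/mol

U = -610.4 kJ/mol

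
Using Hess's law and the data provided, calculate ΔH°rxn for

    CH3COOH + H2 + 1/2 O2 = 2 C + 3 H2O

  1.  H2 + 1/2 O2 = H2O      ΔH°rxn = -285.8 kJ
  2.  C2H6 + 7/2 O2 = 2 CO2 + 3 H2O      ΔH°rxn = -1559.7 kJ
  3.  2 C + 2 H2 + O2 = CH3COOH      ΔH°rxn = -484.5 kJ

ΔH°rxn = -372.9 kJ

eq. 1 × 3: (3)·(-285.8) = -857.4 kJ
eq. 2: not needed (CO2 appears nowhere else).
eq. 3 reversed (reverse to put CH3COOH on the reactant side): +484.5 kJ
ΔH°rxn = (-857.4) + (+484.5) = -372.9 kJ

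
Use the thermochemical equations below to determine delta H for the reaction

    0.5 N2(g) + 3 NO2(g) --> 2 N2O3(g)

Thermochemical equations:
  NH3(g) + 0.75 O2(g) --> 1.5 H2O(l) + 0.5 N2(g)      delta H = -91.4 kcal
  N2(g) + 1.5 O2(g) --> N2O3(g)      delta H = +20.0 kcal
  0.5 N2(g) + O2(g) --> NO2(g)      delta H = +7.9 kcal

delta H = 16.3 kcal

equation 1: not needed.
equation 2 × 2: (2)·(+20.0) = +40.0 kcal
equation 3 reversed and × 3: (-3)·(+7.9) = -23.7 kcal
Combining the equations, delta H = (+40.0) + (-23.7) = 16.3 kcal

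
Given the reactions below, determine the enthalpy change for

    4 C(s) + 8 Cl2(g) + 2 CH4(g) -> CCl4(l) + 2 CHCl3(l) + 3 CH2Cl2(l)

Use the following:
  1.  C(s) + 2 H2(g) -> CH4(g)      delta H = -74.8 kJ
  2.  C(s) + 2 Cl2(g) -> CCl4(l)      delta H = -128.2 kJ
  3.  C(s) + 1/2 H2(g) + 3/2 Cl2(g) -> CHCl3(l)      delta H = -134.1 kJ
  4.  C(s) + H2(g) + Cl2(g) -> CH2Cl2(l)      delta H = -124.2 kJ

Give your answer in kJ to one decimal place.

delta H = -619.4 kJ

eq. 1 reversed and × 2 (CH4(g) must end up as a reactant; ×2 to match 2 CH4(g) in the target): (-2)·(-74.8) = +149.6 kJ
eq. 2 as written (CCl4(l) already on the product side): -128.2 kJ
eq. 3 × 2 (scale by 2 for the 2 CHCl3(l)): (2)·(-134.1) = -268.2 kJ
eq. 4 × 3 (scale by 3 for the 3 CH2Cl2(l)): (3)·(-124.2) = -372.6 kJ
delta H = (-2)·(-74.8) + (1)·(-128.2) + (2)·(-134.1) + (3)·(-124.2) = -619.4 kJ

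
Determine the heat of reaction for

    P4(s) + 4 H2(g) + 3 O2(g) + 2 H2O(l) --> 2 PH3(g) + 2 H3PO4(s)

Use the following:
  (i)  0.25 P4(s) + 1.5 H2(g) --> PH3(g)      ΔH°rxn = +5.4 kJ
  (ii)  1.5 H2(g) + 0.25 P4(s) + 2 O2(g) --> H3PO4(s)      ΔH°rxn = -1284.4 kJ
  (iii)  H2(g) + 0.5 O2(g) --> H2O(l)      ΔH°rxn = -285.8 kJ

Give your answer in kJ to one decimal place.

(i) × 2 (×2 to match 2 PH3(g) in the target): (2)·(+5.4) = +10.8 kJ
(ii) × 2 (×2 to match 2 H3PO4(s) in the target): (2)·(-1284.4) = -2568.8 kJ
(iii) reversed and × 2 (reverse to put H2O(l) on the reactant side; scale by 2 for the 2 H2O(l)): (-2)·(-285.8) = +571.6 kJ
ΔH°rxn = (+10.8) + (-2568.8) + (+571.6) = -1986.4 kJ

ΔH°rxn = -1986.4 kJ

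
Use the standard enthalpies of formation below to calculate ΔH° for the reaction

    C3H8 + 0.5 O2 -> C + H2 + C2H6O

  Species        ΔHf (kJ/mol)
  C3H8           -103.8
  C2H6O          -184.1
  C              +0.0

ΔH° = -80.3 kJ/mol

ΔH°rxn = Σ nΔHf°(products) − Σ nΔHf°(reactants).
Products: 1·(+0.0) + 1·(+0.0) + 1·(-184.1) = -184.1
Reactants: 1·(-103.8) + 1/2·(+0.0) = -103.8
ΔH° = (-184.1) − (-103.8) = -80.3 kJ/mol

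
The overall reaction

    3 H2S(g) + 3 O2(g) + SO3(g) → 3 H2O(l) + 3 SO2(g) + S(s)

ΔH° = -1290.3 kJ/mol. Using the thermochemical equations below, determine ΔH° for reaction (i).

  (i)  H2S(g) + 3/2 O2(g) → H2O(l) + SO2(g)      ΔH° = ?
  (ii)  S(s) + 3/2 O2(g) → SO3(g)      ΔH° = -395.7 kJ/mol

ΔH° = -562.0 kJ/mol

(i) × 3: contributes 3·x
(ii) reversed: +395.7 kJ/mol
-1290.3 = (+395.7) + 3·x
x = (-1290.3 − (+395.7)) / (3) = -562.0 kJ/mol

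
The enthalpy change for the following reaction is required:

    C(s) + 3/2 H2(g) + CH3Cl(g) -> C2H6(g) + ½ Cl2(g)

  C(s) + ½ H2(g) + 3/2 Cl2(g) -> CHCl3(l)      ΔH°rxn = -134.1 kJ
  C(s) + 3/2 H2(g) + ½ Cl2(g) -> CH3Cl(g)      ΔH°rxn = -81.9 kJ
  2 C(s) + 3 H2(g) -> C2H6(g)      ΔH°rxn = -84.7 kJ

ΔH°rxn = -2.8 kJ

equation 1: not needed.
equation 2 reversed: +81.9 kJ
equation 3 as written: -84.7 kJ
ΔH°rxn = (-1)·(-81.9) + (1)·(-84.7) = -2.8 kJ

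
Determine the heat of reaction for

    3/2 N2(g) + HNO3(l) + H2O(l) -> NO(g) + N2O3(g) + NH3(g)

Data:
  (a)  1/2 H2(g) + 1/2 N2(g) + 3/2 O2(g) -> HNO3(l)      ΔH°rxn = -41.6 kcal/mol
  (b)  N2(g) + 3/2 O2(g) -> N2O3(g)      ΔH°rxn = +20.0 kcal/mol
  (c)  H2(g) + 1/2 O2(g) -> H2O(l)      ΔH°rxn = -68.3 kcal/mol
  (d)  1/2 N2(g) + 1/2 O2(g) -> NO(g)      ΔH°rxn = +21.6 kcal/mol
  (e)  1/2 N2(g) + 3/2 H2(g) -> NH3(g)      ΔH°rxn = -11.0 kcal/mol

ΔH°rxn = 140.5 kcal/mol

(a) reversed (HNO3(l) must end up as a reactant): +41.6 kcal/mol
(b) as written (N2O3(g) already on the product side): +20.0 kcal/mol
(c) reversed (reverse to put H2O(l) on the reactant side): +68.3 kcal/mol
(d) as written (NO(g) already on the product side): +21.6 kcal/mol
(e) as written (NH3(g) already on the product side): -11.0 kcal/mol
Summing the manipulated equations, ΔH°rxn = (-1)·(-41.6) + (1)·(+20.0) + (-1)·(-68.3) + (1)·(+21.6) + (1)·(-11.0) = 140.5 kcal/mol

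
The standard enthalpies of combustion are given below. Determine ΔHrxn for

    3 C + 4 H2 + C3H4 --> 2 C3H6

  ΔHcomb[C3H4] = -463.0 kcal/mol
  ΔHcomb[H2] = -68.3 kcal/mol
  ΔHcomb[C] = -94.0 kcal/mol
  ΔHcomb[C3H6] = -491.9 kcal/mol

ΔHrxn = -34.4 kcal/mol

With combustion enthalpies, reactants minus products:
= [3·(-94.0) + 4·(-68.3) + 1·(-463.0)] − [2·(-491.9)]
= -34.4 kcal/mol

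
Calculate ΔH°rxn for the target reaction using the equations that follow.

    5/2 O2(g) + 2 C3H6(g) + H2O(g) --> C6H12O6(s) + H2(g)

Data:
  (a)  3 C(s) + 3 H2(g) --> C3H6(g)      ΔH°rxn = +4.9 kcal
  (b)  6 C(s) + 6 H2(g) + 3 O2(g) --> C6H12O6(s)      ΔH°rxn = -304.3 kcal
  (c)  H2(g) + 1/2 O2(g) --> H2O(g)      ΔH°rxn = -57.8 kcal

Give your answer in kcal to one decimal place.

ΔH°rxn = -256.3 kcal

(a) reversed and × 2 (reverse to put C3H6(g) on the reactant side; scale by 2 for the 2 C3H6(g)): (-2)·(+4.9) = -9.8 kcal
(b) as written (C6H12O6(s) already on the product side): -304.3 kcal
(c) reversed (H2O(g) must end up as a reactant): +57.8 kcal
Summing the manipulated equations, ΔH°rxn = (-2)·(+4.9) + (1)·(-304.3) + (-1)·(-57.8) = -256.3 kcal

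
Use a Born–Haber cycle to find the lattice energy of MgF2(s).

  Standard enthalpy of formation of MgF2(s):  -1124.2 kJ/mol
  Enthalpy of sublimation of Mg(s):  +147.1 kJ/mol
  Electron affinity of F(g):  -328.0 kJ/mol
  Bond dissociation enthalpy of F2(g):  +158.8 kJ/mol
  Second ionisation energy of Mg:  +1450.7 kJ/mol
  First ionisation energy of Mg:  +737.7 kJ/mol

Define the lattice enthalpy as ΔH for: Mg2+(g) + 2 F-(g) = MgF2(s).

U = -2962.5 kJ/mol

ΔHf° = 1·ΔHsub + 1·(ΣIE) + 1·D(F2) + 2·EA + U
-1124.2 = 1·(+147.1) + 1·(+2188.4) + 1·(+158.8) + 2·(-328.0) + U
U = -1124.2 − (+1838.3) = -2962.5 kJ/mol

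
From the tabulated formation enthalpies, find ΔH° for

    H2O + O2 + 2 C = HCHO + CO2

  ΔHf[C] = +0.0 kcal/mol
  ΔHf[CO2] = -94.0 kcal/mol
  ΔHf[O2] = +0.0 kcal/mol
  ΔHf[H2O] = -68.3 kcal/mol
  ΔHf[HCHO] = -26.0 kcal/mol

Products: 1·(-26.0) + 1·(-94.0) = -120.0
Reactants: 1·(-68.3) + 1·(+0.0) + 2·(+0.0) = -68.3
ΔH° = (-120.0) − (-68.3) = -51.7 kcal/mol

ΔH° = -51.7 kcal/mol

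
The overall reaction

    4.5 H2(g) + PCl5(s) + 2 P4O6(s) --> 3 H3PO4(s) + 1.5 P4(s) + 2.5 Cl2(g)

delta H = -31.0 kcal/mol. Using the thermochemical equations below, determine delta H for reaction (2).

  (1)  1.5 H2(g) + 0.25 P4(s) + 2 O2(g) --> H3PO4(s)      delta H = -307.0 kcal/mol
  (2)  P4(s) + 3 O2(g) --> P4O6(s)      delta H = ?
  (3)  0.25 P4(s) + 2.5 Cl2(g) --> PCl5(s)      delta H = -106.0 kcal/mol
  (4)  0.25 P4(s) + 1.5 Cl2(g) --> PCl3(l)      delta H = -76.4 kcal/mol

(1) × 3 (scale by 3 for the 3 H3PO4(s)): (3)·(-307.0) = -921.0 kcal/mol
(2) reversed and × 2 (reverse to put P4O6(s) on the reactant side; ×2 to match 2 P4O6(s) in the target): contributes −2·x
(3) reversed (PCl5(s) must end up as a reactant): +106.0 kcal/mol
(4): not needed (PCl3(l) appears nowhere else).
-31.0 = (-921.0) + (+106.0) − 2·x
x = (-31.0 − (-815.0)) / (-2) = -392.0 kcal/mol

delta H = -392.0 kcal/mol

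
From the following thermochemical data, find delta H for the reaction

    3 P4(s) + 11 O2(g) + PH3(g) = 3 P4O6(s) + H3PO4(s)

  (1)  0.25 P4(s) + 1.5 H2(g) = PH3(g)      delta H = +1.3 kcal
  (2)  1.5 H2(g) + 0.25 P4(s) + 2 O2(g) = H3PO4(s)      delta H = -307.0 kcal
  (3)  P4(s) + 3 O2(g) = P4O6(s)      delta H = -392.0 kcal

(1) reversed (PH3(g) must end up as a reactant): -1.3 kcal
(2) as written (H3PO4(s) already on the product side): -307.0 kcal
(3) × 3 (scale by 3 for the 3 P4O6(s)): (3)·(-392.0) = -1176.0 kcal
Summing the manipulated equations, delta H = (-1)·(+1.3) + (1)·(-307.0) + (3)·(-392.0) = -1484.3 kcal

delta H = -1484.3 kcal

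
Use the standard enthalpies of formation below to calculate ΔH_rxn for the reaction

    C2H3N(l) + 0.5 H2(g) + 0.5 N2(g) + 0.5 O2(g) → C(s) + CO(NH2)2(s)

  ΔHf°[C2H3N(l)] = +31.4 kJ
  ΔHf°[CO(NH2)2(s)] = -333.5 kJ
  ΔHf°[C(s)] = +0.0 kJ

Products: 1·(+0.0) + 1·(-333.5) = -333.5
Reactants: 1·(+31.4) + 1/2·(+0.0) + 1/2·(+0.0) + 1/2·(+0.0) = +31.4
ΔH_rxn = (-333.5) − (+31.4) = -364.9 kJ

ΔH_rxn = -364.9 kJ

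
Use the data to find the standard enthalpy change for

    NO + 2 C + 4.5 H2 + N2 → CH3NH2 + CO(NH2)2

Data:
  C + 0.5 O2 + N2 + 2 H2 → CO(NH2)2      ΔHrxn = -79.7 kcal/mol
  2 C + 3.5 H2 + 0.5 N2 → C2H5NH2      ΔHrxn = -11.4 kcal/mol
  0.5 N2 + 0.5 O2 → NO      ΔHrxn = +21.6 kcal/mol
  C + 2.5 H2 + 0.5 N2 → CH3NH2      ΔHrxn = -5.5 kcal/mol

ΔHrxn = -106.8 kcal/mol

equation 1 as written (CO(NH2)2 already on the product side): -79.7 kcal/mol
equation 2: not needed (C2H5NH2 appears nowhere else).
equation 3 reversed (NO must end up as a reactant): -21.6 kcal/mol
equation 4 as written (CH3NH2 already on the product side): -5.5 kcal/mol
ΔHrxn = (1)·(-79.7) + (-1)·(+21.6) + (1)·(-5.5) = -106.8 kcal/mol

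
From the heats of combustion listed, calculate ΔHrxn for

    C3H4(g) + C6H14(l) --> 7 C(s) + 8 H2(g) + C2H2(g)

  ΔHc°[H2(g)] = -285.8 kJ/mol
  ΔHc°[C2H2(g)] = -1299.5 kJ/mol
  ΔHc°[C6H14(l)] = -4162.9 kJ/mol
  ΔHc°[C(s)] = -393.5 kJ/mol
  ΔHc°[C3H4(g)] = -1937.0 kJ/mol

Using ΔH = Σ nΔHc°(reactants) − Σ nΔHc°(products):
= [1·(-1937.0) + 1·(-4162.9)] − [7·(-393.5) + 8·(-285.8) + 1·(-1299.5)]
= 240.5 kJ/mol

ΔHrxn = 240.5 kJ/mol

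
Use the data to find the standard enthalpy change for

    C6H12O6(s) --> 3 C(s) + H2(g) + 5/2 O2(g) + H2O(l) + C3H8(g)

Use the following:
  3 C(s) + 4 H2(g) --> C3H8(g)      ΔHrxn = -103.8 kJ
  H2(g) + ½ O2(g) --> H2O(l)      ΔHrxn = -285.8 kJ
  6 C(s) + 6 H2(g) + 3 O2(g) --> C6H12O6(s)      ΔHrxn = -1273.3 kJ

ΔHrxn = 883.7 kJ

equation 1 as written (C3H8(g) already on the product side): -103.8 kJ
equation 2 as written (H2O(l) already on the product side): -285.8 kJ
equation 3 reversed (reverse to put C6H12O6(s) on the reactant side): +1273.3 kJ
By Hess's law, ΔHrxn = (-103.8) + (-285.8) + (+1273.3) = 883.7 kJ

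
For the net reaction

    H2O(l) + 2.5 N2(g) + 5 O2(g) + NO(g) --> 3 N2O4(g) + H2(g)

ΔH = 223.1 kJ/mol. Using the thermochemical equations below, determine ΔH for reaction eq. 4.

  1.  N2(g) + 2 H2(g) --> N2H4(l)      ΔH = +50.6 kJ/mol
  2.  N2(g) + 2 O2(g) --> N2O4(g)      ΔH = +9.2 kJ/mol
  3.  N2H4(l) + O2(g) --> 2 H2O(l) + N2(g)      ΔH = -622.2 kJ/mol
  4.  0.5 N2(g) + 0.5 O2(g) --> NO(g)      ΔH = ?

ΔH = 90.3 kJ/mol

eq. 1 reversed and × 1/2 (H2(g) must end up as a product; scale by 1/2 for the 1 H2(g)): (-1/2)·(+50.6) = -25.3 kJ/mol
eq. 2 × 3 (×3 to match 3 N2O4(g) in the target): (3)·(+9.2) = +27.6 kJ/mol
eq. 3 reversed and × 1/2 (H2O(l) must end up as a reactant; scale by 1/2 for the 1 H2O(l)): (-1/2)·(-622.2) = +311.1 kJ/mol
eq. 4 reversed (NO(g) must end up as a reactant): contributes −x
+223.1 = (-25.3) + (+27.6) + (+311.1) − x
x = (+223.1 − (+313.4)) / (-1) = 90.3 kJ/mol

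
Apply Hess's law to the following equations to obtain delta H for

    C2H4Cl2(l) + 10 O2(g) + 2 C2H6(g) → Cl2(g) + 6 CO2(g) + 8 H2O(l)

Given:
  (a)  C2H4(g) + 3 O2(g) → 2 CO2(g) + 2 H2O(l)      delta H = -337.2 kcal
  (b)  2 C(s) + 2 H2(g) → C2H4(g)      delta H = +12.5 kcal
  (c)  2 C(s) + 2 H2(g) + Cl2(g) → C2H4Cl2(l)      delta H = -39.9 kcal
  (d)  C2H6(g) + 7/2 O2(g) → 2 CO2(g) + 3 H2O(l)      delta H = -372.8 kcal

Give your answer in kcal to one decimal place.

delta H = -1030.4 kcal

(a) as written: -337.2 kcal
(b) as written: +12.5 kcal
(c) reversed: +39.9 kcal
(d) × 2: (2)·(-372.8) = -745.6 kcal
delta H = (1)·(-337.2) + (1)·(+12.5) + (-1)·(-39.9) + (2)·(-372.8) = -1030.4 kcal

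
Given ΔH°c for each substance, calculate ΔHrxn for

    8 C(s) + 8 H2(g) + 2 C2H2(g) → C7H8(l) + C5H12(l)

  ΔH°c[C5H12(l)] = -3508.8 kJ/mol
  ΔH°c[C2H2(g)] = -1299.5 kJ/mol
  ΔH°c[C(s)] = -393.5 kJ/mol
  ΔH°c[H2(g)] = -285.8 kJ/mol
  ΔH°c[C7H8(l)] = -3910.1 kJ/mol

With combustion enthalpies, reactants minus products:
= [8·(-393.5) + 8·(-285.8) + 2·(-1299.5)] − [1·(-3910.1) + 1·(-3508.8)]
= -614.5 kJ/mol

ΔHrxn = -614.5 kJ/mol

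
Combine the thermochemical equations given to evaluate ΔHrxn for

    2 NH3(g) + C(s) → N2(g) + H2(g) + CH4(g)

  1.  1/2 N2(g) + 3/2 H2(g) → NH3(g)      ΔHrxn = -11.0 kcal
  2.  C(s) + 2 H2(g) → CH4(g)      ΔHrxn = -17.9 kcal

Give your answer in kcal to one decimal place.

ΔHrxn = 4.1 kcal

eq. 1 reversed and × 2 (reverse to put NH3(g) on the reactant side; ×2 to match 2 NH3(g) in the target): (-2)·(-11.0) = +22.0 kcal
eq. 2 as written (CH4(g) already on the product side): -17.9 kcal
Combining the equations, ΔHrxn = (-2)·(-11.0) + (1)·(-17.9) = 4.1 kcal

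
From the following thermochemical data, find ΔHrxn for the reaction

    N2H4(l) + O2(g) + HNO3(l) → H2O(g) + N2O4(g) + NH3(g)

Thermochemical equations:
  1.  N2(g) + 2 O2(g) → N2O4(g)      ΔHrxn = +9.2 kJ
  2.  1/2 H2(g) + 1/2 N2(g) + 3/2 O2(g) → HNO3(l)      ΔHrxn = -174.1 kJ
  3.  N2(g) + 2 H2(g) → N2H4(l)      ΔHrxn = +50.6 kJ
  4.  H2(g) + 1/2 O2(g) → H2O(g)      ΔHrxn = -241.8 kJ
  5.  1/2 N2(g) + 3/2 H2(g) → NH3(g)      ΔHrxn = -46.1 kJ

eq. 1 as written: +9.2 kJ
eq. 2 reversed: +174.1 kJ
eq. 3 reversed: -50.6 kJ
eq. 4 as written: -241.8 kJ
eq. 5 as written: -46.1 kJ
Summing the manipulated equations, ΔHrxn = (+9.2) + (+174.1) + (-50.6) + (-241.8) + (-46.1) = -155.2 kJ

ΔHrxn = -155.2 kJ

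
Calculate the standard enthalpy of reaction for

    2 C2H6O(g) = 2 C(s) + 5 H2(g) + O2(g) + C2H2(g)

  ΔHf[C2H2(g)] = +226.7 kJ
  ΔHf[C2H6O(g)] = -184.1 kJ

ΔHrxn = 594.9 kJ

ΔH°rxn = Σ nΔHf°(products) − Σ nΔHf°(reactants).
Products: 2·(+0.0) + 5·(+0.0) + 1·(+0.0) + 1·(+226.7) = +226.7
Reactants: 2·(-184.1) = -368.2
ΔHrxn = (+226.7) − (-368.2) = 594.9 kJ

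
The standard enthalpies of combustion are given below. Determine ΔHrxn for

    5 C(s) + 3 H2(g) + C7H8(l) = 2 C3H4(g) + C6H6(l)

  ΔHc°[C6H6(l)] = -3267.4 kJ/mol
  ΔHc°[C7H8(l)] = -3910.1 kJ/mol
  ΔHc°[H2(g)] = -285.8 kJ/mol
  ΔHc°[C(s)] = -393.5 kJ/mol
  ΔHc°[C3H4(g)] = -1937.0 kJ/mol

Using ΔH = Σ nΔHc°(reactants) − Σ nΔHc°(products):
= [5·(-393.5) + 3·(-285.8) + 1·(-3910.1)] − [2·(-1937.0) + 1·(-3267.4)]
= 406.4 kJ/mol

ΔHrxn = 406.4 kJ/mol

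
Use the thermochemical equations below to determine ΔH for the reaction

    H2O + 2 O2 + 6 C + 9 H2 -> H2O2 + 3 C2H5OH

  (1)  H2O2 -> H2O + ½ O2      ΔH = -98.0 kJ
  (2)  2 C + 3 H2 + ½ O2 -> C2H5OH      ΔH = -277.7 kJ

ΔH = -735.1 kJ

(1) reversed: +98.0 kJ
(2) × 3: (3)·(-277.7) = -833.1 kJ
Combining the equations, ΔH = (-1)·(-98.0) + (3)·(-277.7) = -735.1 kJ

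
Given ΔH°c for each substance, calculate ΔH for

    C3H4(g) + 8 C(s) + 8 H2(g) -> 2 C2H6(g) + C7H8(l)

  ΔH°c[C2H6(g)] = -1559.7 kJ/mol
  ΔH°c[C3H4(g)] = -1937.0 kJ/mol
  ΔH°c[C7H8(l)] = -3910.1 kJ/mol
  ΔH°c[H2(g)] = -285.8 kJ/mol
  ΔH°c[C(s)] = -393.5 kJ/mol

ΔH = -341.9 kJ/mol

Using ΔH = Σ nΔHc°(reactants) − Σ nΔHc°(products):
= [1·(-1937.0) + 8·(-393.5) + 8·(-285.8)] − [2·(-1559.7) + 1·(-3910.1)]
= -341.9 kJ/mol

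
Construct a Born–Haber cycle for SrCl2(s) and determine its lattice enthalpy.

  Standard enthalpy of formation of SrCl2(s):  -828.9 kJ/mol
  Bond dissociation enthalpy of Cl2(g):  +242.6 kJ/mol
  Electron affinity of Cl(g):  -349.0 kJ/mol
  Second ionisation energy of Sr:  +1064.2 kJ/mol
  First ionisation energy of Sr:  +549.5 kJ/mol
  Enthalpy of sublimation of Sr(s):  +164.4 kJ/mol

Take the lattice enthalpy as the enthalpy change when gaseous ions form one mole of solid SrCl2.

ΔHf° = 1·ΔHsub + 1·(ΣIE) + 1·D(Cl2) + 2·EA + U
-828.9 = 1·(+164.4) + 1·(+1613.7) + 1·(+242.6) + 2·(-349.0) + U
U = -828.9 − (+1322.7) = -2151.6 kJ/mol

U = -2151.6 kJ/mol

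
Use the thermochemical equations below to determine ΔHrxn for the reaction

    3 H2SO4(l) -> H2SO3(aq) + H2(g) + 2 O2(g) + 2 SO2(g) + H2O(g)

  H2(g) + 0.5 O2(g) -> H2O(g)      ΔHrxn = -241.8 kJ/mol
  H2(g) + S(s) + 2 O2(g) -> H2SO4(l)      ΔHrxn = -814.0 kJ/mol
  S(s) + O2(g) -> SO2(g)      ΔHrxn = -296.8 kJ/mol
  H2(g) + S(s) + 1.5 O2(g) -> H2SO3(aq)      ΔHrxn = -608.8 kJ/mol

ΔHrxn = 997.8 kJ/mol

equation 1 as written: -241.8 kJ/mol
equation 2 reversed and × 3: (-3)·(-814.0) = +2442.0 kJ/mol
equation 3 × 2: (2)·(-296.8) = -593.6 kJ/mol
equation 4 as written: -608.8 kJ/mol
By Hess's law, ΔHrxn = (-241.8) + (+2442.0) + (-593.6) + (-608.8) = 997.8 kJ/mol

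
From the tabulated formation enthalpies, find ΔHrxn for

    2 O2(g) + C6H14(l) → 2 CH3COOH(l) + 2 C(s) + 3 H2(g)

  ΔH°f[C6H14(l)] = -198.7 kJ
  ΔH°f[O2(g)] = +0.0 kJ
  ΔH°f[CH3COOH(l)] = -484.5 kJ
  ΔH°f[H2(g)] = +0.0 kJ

ΔHrxn = -770.3 kJ

Products: 2·(-484.5) + 2·(+0.0) + 3·(+0.0) = -969.0
Reactants: 2·(+0.0) + 1·(-198.7) = -198.7
ΔHrxn = (-969.0) − (-198.7) = -770.3 kJ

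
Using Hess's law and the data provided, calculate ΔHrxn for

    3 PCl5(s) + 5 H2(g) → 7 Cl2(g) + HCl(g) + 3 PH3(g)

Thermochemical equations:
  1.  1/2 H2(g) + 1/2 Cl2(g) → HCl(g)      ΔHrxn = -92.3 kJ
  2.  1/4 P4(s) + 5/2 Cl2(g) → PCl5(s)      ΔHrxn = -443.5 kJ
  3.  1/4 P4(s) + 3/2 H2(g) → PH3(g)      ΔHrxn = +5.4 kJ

eq. 1 as written: -92.3 kJ
eq. 2 reversed and × 3: (-3)·(-443.5) = +1330.5 kJ
eq. 3 × 3: (3)·(+5.4) = +16.2 kJ
By Hess's law, ΔHrxn = (1)·(-92.3) + (-3)·(-443.5) + (3)·(+5.4) = 1254.4 kJ

ΔHrxn = 1254.4 kJ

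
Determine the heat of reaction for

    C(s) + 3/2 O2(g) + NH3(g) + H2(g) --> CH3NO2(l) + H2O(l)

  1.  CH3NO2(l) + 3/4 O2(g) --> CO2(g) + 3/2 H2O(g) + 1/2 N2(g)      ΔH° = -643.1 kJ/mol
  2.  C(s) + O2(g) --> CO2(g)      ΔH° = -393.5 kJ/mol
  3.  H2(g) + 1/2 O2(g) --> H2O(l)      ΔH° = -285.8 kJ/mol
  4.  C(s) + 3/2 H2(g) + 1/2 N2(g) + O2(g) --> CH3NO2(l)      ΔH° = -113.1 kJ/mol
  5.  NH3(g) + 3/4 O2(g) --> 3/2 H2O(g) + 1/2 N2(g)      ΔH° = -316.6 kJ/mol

ΔH° = -352.8 kJ/mol

eq. 1 reversed: +643.1 kJ/mol
eq. 2 as written: -393.5 kJ/mol
eq. 3 as written: -285.8 kJ/mol
eq. 4: not needed.
eq. 5 as written: -316.6 kJ/mol
Combining the equations, ΔH° = (-1)·(-643.1) + (1)·(-393.5) + (1)·(-285.8) + (1)·(-316.6) = -352.8 kJ/mol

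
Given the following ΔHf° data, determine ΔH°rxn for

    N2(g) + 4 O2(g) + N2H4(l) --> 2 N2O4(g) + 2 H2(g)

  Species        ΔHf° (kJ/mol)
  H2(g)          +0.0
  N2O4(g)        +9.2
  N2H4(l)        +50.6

Products: 2·(+9.2) + 2·(+0.0) = +18.4
Reactants: 1·(+0.0) + 4·(+0.0) + 1·(+50.6) = +50.6
ΔH°rxn = (+18.4) − (+50.6) = -32.2 kJ/mol

ΔH°rxn = -32.2 kJ/mol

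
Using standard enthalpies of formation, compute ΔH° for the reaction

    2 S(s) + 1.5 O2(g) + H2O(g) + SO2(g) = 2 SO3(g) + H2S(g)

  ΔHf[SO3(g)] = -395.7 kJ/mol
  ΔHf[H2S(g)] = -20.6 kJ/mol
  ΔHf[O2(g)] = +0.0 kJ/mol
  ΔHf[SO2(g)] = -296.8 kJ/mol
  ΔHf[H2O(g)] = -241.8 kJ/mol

Products: 2·(-395.7) + 1·(-20.6) = -812.0
Reactants: 2·(+0.0) + 3/2·(+0.0) + 1·(-241.8) + 1·(-296.8) = -538.6
ΔH° = (-812.0) − (-538.6) = -273.4 kJ/mol

ΔH° = -273.4 kJ/mol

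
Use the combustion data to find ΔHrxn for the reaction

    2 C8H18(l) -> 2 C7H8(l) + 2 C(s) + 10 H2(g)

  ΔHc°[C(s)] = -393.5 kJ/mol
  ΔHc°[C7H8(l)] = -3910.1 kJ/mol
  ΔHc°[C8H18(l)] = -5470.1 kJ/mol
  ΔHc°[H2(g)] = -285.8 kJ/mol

With combustion enthalpies, reactants minus products:
= [2·(-5470.1)] − [2·(-3910.1) + 2·(-393.5) + 10·(-285.8)]
= 525.0 kJ/mol

ΔHrxn = 525.0 kJ/mol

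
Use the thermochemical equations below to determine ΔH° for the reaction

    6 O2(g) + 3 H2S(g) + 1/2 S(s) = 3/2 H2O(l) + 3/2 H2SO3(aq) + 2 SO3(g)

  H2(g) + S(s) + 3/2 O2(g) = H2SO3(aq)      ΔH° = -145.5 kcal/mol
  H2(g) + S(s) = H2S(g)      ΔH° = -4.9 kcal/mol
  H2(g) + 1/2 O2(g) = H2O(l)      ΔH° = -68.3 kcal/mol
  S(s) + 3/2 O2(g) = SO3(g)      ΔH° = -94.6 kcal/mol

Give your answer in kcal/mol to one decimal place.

ΔH° = -495.2 kcal/mol

equation 1 × 3/2: (3/2)·(-145.5) = -218.25 kcal/mol
equation 2 reversed and × 3: (-3)·(-4.9) = +14.7 kcal/mol
equation 3 × 3/2: (3/2)·(-68.3) = -102.45 kcal/mol
equation 4 × 2: (2)·(-94.6) = -189.2 kcal/mol
ΔH° = (-218.25) + (+14.7) + (-102.45) + (-189.2) = -495.2 kcal/mol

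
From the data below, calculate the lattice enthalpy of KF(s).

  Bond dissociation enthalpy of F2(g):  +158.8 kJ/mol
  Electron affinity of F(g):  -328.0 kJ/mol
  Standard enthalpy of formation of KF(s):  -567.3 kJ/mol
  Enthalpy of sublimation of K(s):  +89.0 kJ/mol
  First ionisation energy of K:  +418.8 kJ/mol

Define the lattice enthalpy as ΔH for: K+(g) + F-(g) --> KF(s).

ΔHf° = 1·ΔHsub + 1·(ΣIE) + 1/2·D(F2) + 1·EA + U
-567.3 = 1·(+89.0) + 1·(+418.8) + 1/2·(+158.8) + 1·(-328.0) + U
U = -567.3 − (+259.2) = -826.5 kJ/mol

U = -826.5 kJ/mol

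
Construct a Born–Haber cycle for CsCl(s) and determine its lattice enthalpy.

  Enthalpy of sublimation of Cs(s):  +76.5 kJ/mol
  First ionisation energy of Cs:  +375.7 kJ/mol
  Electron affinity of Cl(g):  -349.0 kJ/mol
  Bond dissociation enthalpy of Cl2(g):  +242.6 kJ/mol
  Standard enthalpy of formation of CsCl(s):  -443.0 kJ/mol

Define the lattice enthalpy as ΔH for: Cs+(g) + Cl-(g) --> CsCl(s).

U = -667.5 kJ/mol

ΔHf° = 1·ΔHsub + 1·(ΣIE) + 1/2·D(Cl2) + 1·EA + U
-443.0 = 1·(+76.5) + 1·(+375.7) + 1/2·(+242.6) + 1·(-349.0) + U
U = -443.0 − (+224.5) = -667.5 kJ/mol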